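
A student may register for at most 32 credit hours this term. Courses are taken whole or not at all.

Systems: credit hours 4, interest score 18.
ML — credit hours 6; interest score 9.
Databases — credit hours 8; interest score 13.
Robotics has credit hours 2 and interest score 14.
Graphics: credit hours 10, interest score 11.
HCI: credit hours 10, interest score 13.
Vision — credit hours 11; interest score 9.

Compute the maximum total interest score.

67

Allowing fractional choices, the relaxed optimum would be about 69.2, but courses are indivisible.
Systems + ML + Robotics + Graphics + HCI: credit hours 4 + 6 + 2 + 10 + 10 = 32 ≤ 32, interest score 18 + 9 + 14 + 11 + 13 = 65.
Systems + ML + Databases + Robotics + Graphics: credit hours 4 + 6 + 8 + 2 + 10 = 30 ≤ 32, interest score 18 + 9 + 13 + 14 + 11 = 65.
Systems + ML + Databases + Robotics + HCI: credit hours 4 + 6 + 8 + 2 + 10 = 30 ≤ 32, interest score 18 + 9 + 13 + 14 + 13 = 67.
Best is Systems, ML, Databases, Robotics, and HCI with total interest score 67.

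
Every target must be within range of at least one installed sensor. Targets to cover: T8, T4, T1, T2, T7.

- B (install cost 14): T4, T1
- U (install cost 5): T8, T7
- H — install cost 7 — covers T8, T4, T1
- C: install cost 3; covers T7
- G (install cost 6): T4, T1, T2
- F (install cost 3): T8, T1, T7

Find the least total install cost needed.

Choose G and F: together they cover T8, T4, T1, T2, T7 — every target.
Total install cost: 6 + 3 = 9.
No cover costs less than 9.

9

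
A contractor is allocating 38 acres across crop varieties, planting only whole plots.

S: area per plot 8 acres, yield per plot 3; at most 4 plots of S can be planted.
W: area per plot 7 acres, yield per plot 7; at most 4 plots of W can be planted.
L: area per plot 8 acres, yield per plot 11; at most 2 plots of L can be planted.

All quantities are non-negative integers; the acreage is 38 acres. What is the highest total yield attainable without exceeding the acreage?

Take 3×W and 2×L: area 37 ≤ 38, yield 3·7 + 2·11 = 43.
L has the best ratio (11/8) and is taken to its limit of 2; remaining capacity is filled optimally with the others.

43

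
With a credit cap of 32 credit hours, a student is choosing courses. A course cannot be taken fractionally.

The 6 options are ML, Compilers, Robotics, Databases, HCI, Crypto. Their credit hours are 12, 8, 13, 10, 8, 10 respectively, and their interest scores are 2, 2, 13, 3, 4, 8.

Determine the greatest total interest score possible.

This is an integer program with binary decision variables.
Robotics + Crypto: credit hours 13 + 10 = 23 ≤ 32, interest score 13 + 8 = 21.
Robotics + HCI + Crypto: credit hours 13 + 8 + 10 = 31 ≤ 32, interest score 13 + 4 + 8 = 25.
Compilers + Robotics + Crypto: credit hours 8 + 13 + 10 = 31 ≤ 32, interest score 2 + 13 + 8 = 23.
Best is Robotics, HCI, and Crypto with total interest score 25.

25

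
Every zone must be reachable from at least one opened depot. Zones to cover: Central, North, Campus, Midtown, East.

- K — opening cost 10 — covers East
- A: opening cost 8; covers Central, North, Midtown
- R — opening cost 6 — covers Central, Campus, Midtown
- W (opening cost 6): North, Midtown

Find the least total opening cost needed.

Choose K, R, and W: together they cover Central, North, Campus, Midtown, East — every zone.
Total opening cost: 10 + 6 + 6 = 22.
No cover costs less than 22.

22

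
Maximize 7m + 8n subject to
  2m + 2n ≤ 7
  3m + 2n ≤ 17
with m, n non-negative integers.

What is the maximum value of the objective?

(m,n)=(0,3): 2·0+2·3=6≤7, 3·0+2·3=6≤17, objective 24.
(m,n)=(1,2): 2·1+2·2=6≤7, 3·1+2·2=7≤17, objective 23.
(m,n)=(0,2): 2·0+2·2=4≤7, 3·0+2·2=4≤17, objective 16.
The best lattice point is (0,3), giving 24.

24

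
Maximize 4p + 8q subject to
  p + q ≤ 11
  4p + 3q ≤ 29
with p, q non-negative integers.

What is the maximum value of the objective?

72

The continuous relaxation peaks at (0, 9.67) with value 77.33; rounding to a feasible lattice point costs some objective.
(p,q)=(0,9): 1·0+1·9=9≤11, 4·0+3·9=27≤29, objective 72.
(p,q)=(1,8): 1·1+1·8=9≤11, 4·1+3·8=28≤29, objective 68.
(p,q)=(0,8): 1·0+1·8=8≤11, 4·0+3·8=24≤29, objective 64.
No feasible integer point exceeds 72.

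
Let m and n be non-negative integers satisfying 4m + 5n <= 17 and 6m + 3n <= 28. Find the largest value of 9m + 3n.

Relaxing integrality, the LP optimum is 38.25 at (m,n) = (4.25, 0), which is not an integer point.
(m,n)=(4,0): 4·4+5·0=16≤17, 6·4+3·0=24≤28, objective 36.
(m,n)=(3,1): 4·3+5·1=17≤17, 6·3+3·1=21≤28, objective 30.
Maximum is 36 at (m,n)=(4,0).

36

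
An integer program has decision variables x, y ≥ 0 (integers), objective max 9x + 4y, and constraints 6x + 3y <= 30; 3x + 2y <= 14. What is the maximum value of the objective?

Relaxing integrality, the LP optimum is 42.00 at (x,y) = (4.67, 0), which is not an integer point.
(x,y)=(4,1) is feasible, giving 40.
(x,y)=(4,0) is feasible, giving 36.
(x,y)=(3,2) is feasible, giving 35.
(x,y)=(3,1) is feasible, giving 31.
No feasible integer point exceeds 40.

40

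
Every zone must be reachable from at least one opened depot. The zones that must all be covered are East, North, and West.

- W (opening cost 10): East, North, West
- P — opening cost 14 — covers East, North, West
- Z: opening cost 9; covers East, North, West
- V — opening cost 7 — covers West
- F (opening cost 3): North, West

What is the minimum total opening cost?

9

This is an integer covering problem.
The greedy cost-per-new-zone heuristic would pick F and Z for 12, but a cheaper cover exists.
Z alone covers East, North, West — every zone.
Total opening cost: 9.
No cover costs less than 9.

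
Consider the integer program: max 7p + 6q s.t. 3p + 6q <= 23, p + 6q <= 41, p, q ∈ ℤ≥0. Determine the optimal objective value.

(p,q)=(7,0) is feasible, giving 49.
(p,q)=(6,0) is feasible, giving 42.
The best lattice point is (7,0), giving 49.

49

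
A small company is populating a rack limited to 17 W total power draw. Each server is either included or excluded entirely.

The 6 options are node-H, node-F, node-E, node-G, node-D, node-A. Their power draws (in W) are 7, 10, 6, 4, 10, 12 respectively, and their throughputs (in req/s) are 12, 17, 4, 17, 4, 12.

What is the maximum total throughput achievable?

34

Treat it as a binary knapsack problem.
Take node-F and node-G: power draw 10 + 4 = 14 ≤ 17, throughput 17 + 17 = 34.
No other feasible combination does better.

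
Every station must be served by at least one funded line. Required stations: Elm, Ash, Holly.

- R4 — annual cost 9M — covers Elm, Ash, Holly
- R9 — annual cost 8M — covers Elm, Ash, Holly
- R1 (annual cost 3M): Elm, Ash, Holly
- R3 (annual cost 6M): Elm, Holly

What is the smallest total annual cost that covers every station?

This is a weighted set-cover instance.
R1 alone covers Elm, Ash, Holly — every station.
Total annual cost: 3.
No cover costs less than 3.

3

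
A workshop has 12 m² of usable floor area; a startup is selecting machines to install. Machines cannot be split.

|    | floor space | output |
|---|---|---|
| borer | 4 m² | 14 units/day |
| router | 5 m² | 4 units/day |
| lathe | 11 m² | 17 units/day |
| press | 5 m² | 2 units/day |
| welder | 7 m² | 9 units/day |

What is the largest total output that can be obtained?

Allowing fractional choices, the relaxed optimum would be about 26.4, but machines are indivisible.
borer + welder: floor space 4 + 7 = 11 ≤ 12, output 14 + 9 = 23.
lathe: floor space 11 ≤ 12, output 17.
borer + router: floor space 4 + 5 = 9 ≤ 12, output 14 + 4 = 18.
Best is borer and welder with total output 23.

23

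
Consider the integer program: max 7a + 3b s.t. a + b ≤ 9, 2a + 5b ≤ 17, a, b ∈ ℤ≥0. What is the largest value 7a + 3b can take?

56

The continuous relaxation peaks at (8.5, 0) with value 59.50; rounding to a feasible lattice point costs some objective.
(a,b)=(8,0): 1·8+1·0=8≤9, 2·8+5·0=16≤17, objective 56.
(a,b)=(7,0): 1·7+1·0=7≤9, 2·7+5·0=14≤17, objective 49.
The best lattice point is (8,0), giving 56.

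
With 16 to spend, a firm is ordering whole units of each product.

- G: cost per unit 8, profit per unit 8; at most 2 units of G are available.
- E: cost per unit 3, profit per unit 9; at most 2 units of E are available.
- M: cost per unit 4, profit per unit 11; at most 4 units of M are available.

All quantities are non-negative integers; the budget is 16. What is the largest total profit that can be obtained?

44

1×E and 3×M: cost 15 ≤ 16, profit 1·9 + 3·11 = 42.
4×M: cost 16 ≤ 16, profit 4·11 = 44.
Best is 44.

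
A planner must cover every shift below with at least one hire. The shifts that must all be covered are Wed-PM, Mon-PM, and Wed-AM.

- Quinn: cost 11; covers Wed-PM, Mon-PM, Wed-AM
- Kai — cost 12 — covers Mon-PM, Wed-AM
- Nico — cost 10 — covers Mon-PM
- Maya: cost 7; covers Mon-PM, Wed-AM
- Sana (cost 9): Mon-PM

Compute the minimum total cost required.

11

This is an integer covering problem.
The greedy cost-per-new-shift heuristic would pick Maya and Quinn for 18, but a cheaper cover exists.
Quinn alone covers Wed-PM, Mon-PM, Wed-AM — every shift.
Total cost: 11.
No cover costs less than 11.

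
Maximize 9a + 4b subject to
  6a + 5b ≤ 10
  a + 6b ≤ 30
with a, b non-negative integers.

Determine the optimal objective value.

9

Relaxing integrality, the LP optimum is 15.00 at (a,b) = (1.67, 0), which is not an integer point.
(a,b)=(1,0): 6·1+5·0=6≤10, 1·1+6·0=1≤30, objective 9.
(a,b)=(0,1): 6·0+5·1=5≤10, 1·0+6·1=6≤30, objective 4.
(a,b)=(0,0): 6·0+5·0=0≤10, 1·0+6·0=0≤30, objective 0.
The best lattice point is (1,0), giving 9.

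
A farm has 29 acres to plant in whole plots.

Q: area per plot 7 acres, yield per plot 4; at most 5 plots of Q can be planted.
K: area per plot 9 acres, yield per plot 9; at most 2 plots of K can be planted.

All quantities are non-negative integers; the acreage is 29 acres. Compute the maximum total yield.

This is a bounded integer knapsack.
2×K: area 18 ≤ 29, yield 2·9 = 18.
1×Q and 2×K: area 25 ≤ 29, yield 1·4 + 2·9 = 22.
Best is 22.

22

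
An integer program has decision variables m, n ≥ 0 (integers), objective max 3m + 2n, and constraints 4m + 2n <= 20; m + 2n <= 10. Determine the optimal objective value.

(m,n)=(4,2) is feasible, giving 16.
(m,n)=(3,3) is feasible, giving 15.
(m,n)=(2,4) is feasible, giving 14.
No feasible integer point exceeds 16.

16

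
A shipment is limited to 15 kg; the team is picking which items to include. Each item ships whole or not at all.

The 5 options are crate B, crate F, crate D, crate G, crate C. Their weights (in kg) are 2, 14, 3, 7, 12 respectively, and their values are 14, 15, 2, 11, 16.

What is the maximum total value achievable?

Allowing fractional choices, the relaxed optimum would be about 33.0, but items are indivisible.
crate B + crate D + crate G: weight 2 + 3 + 7 = 12 ≤ 15, value 14 + 2 + 11 = 27.
crate B + crate G: weight 2 + 7 = 9 ≤ 15, value 14 + 11 = 25.
crate B + crate C: weight 2 + 12 = 14 ≤ 15, value 14 + 16 = 30.
Best is crate B and crate C with total value 30.

30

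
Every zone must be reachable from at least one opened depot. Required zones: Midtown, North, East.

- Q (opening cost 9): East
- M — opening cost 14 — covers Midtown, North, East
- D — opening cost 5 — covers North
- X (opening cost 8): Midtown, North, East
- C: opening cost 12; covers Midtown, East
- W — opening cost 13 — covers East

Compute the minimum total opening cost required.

8

X alone covers Midtown, North, East — every zone.
Total opening cost: 8.
No cover costs less than 8.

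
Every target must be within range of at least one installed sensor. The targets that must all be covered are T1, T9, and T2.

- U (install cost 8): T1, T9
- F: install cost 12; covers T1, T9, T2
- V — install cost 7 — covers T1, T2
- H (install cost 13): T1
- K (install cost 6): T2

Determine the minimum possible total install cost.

12

The greedy cost-per-new-target heuristic would pick V and U for 15, but a cheaper cover exists.
F alone covers T1, T9, T2 — every target.
Total install cost: 12.
No cover costs less than 12.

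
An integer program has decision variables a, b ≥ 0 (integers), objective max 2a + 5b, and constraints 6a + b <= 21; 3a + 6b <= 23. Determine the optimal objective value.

The continuous relaxation peaks at (0, 3.83) with value 19.17; rounding to a feasible lattice point costs some objective.
(a,b)=(1,3): 6·1+1·3=9≤21, 3·1+6·3=21≤23, objective 17.
(a,b)=(0,3): 6·0+1·3=3≤21, 3·0+6·3=18≤23, objective 15.
(a,b)=(2,2): 6·2+1·2=14≤21, 3·2+6·2=18≤23, objective 14.
(a,b)=(1,2): 6·1+1·2=8≤21, 3·1+6·2=15≤23, objective 12.
Maximum is 17 at (a,b)=(1,3).

17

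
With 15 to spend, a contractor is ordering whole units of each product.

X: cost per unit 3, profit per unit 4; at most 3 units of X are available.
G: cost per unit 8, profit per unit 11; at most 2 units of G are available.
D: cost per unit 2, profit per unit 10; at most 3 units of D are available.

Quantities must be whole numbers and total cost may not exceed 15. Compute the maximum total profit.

D has the best ratio (10/2); taking only D gives at most 3×10 = 30 (stopped by the supply cap of 3).
Mixing does better — 3×X and 3×D: cost 15 ≤ 15, profit 3·4 + 3·10 = 42.

42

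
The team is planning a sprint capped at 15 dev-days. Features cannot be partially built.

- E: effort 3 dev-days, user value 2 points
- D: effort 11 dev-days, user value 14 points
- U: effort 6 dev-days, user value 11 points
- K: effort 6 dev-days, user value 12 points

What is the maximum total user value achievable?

This is an integer program with binary decision variables.
Allowing fractional choices, the relaxed optimum would be about 26.8, but features are indivisible.
E + U + K: effort 3 + 6 + 6 = 15 ≤ 15, user value 2 + 11 + 12 = 25.
U + K: effort 6 + 6 = 12 ≤ 15, user value 11 + 12 = 23.
Best is E, U, and K with total user value 25.

25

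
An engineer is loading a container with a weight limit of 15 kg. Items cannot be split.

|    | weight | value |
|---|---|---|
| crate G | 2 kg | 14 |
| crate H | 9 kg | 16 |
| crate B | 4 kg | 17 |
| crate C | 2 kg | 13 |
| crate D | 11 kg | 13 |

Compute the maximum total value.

47

crate H + crate B + crate C: weight 9 + 4 + 2 = 15 ≤ 15, value 16 + 17 + 13 = 46.
crate G + crate H + crate B: weight 2 + 9 + 4 = 15 ≤ 15, value 14 + 16 + 17 = 47.
Best is crate G, crate H, and crate B with total value 47.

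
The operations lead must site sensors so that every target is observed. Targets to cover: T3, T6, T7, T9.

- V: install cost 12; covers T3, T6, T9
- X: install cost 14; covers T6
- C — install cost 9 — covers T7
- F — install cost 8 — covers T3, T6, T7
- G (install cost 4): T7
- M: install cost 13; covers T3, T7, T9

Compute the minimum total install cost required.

16

The greedy cost-per-new-target heuristic would pick F and V for 20, but a cheaper cover exists.
Choose V and G: together they cover T3, T6, T7, T9 — every target.
Total install cost: 12 + 4 = 16.
No cover costs less than 16.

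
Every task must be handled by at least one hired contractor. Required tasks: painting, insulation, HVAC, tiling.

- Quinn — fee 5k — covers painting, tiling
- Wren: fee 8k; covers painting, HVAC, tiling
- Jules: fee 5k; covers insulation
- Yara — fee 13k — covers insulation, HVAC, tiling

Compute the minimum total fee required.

13

This is a weighted set-cover instance.
Choose Wren and Jules: together they cover painting, insulation, HVAC, tiling — every task.
Total fee: 8 + 5 = 13.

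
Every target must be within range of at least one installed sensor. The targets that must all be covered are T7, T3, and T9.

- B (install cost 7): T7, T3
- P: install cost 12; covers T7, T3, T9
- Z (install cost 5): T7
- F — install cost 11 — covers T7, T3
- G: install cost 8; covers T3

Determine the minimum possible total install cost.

The greedy cost-per-new-target heuristic would pick B and P for 19, but a cheaper cover exists.
P alone covers T7, T3, T9 — every target.
Total install cost: 12.
No cover costs less than 12.

12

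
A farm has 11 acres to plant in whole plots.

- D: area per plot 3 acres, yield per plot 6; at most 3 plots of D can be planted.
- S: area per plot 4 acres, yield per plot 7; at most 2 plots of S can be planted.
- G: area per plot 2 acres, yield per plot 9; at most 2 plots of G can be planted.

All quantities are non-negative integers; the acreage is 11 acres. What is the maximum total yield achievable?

31

This is a bounded integer knapsack.
Take 1×D, 1×S, and 2×G: area 11 ≤ 11, yield 1·6 + 1·7 + 2·9 = 31.
G has the best ratio (9/2) and is taken to its limit of 2; remaining capacity is filled optimally with the others.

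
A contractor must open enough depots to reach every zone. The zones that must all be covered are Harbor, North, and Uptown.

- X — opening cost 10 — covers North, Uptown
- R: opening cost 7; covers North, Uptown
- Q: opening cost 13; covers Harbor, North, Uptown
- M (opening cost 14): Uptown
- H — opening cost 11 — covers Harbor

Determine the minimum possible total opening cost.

13

This is a weighted set-cover instance.
Q alone covers Harbor, North, Uptown — every zone.
Total opening cost: 13.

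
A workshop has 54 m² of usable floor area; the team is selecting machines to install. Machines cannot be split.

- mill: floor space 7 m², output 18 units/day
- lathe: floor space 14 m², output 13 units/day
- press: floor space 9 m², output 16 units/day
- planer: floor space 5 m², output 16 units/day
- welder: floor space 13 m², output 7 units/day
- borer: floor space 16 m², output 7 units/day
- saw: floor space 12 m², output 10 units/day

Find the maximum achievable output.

Take mill, lathe, press, planer, and saw: floor space 7 + 14 + 9 + 5 + 12 = 47 ≤ 54, output 18 + 13 + 16 + 16 + 10 = 73.
No other feasible combination does better.

73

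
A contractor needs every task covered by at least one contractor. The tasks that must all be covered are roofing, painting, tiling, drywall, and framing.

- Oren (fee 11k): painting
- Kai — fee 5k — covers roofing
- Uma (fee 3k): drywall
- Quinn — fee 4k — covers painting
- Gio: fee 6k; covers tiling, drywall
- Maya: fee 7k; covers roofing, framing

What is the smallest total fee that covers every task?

This is an integer covering problem.
The greedy cost-per-new-task heuristic would pick Uma, Maya, Quinn, and Gio for 20, but a cheaper cover exists.
Choose Quinn, Gio, and Maya: together they cover roofing, painting, tiling, drywall, framing — every task.
Total fee: 4 + 6 + 7 = 17.
No cover costs less than 17.

17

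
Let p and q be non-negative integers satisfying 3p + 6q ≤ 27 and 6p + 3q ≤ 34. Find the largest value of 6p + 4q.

The continuous relaxation peaks at (4.56, 2.22) with value 36.22; rounding to a feasible lattice point costs some objective.
(p,q)=(5,1) is feasible, giving 34.
(p,q)=(4,2) is feasible, giving 32.
The best lattice point is (5,1), giving 34.

34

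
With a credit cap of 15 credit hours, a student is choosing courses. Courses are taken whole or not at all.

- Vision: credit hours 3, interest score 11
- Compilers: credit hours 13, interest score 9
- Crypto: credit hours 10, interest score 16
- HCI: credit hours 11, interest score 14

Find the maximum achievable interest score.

27

This is an integer program with binary decision variables.
Allowing fractional choices, the relaxed optimum would be about 29.5, but courses are indivisible.
Vision + Crypto: credit hours 3 + 10 = 13 ≤ 15, interest score 11 + 16 = 27.
Vision + HCI: credit hours 3 + 11 = 14 ≤ 15, interest score 11 + 14 = 25.
Crypto: credit hours 10 ≤ 15, interest score 16.
Best is Vision and Crypto with total interest score 27.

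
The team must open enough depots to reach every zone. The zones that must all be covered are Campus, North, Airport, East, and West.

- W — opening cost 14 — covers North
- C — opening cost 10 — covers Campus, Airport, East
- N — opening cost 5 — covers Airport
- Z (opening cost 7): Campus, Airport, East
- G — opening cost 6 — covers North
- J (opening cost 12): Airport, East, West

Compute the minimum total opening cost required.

25

Choose Z, G, and J: together they cover Campus, North, Airport, East, West — every zone.
Total opening cost: 7 + 6 + 12 = 25.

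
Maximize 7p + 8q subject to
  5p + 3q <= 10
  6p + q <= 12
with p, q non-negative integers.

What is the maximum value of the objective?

The continuous relaxation peaks at (0, 3.33) with value 26.67; rounding to a feasible lattice point costs some objective.
(p,q)=(0,3) is feasible, giving 24.
(p,q)=(0,2) is feasible, giving 16.
Maximum is 24 at (p,q)=(0,3).

24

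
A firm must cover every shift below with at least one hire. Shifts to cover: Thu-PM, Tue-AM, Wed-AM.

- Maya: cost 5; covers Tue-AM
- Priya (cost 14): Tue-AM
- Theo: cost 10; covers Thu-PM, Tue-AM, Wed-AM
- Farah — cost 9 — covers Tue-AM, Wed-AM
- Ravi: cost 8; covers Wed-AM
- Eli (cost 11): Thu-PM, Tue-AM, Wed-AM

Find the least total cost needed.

Theo alone covers Thu-PM, Tue-AM, Wed-AM — every shift.
Total cost: 10.

10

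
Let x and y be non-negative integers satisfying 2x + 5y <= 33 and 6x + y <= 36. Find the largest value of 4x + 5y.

(x,y)=(4,5): 2·4+5·5=33≤33, 6·4+1·5=29≤36, objective 41.
(x,y)=(5,4): 2·5+5·4=30≤33, 6·5+1·4=34≤36, objective 40.
(x,y)=(3,5): 2·3+5·5=31≤33, 6·3+1·5=23≤36, objective 37.
(x,y)=(4,4): 2·4+5·4=28≤33, 6·4+1·4=28≤36, objective 36.
The best lattice point is (4,5), giving 41.

41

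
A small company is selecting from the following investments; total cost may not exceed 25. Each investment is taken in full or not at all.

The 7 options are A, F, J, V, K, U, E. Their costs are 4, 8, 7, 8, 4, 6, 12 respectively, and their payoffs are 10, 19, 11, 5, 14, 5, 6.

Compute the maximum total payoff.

F + J + K + U: cost 8 + 7 + 4 + 6 = 25 ≤ 25, payoff 19 + 11 + 14 + 5 = 49.
A + F + J + K: cost 4 + 8 + 7 + 4 = 23 ≤ 25, payoff 10 + 19 + 11 + 14 = 54.
A + F + K + U: cost 4 + 8 + 4 + 6 = 22 ≤ 25, payoff 10 + 19 + 14 + 5 = 48.
Best is A, F, J, and K with total payoff 54.

54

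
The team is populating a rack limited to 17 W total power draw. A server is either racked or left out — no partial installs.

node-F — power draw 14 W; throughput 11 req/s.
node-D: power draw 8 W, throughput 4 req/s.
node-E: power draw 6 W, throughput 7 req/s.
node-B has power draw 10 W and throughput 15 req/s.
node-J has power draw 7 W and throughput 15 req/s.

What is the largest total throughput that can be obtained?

30

node-E + node-B: power draw 6 + 10 = 16 ≤ 17, throughput 7 + 15 = 22.
node-E + node-J: power draw 6 + 7 = 13 ≤ 17, throughput 7 + 15 = 22.
node-B + node-J: power draw 10 + 7 = 17 ≤ 17, throughput 15 + 15 = 30.
Best is node-B and node-J with total throughput 30.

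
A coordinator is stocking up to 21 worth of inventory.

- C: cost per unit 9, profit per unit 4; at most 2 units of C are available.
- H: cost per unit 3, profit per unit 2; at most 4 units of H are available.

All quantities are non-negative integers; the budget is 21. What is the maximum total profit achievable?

12

H has the best ratio (2/3); taking only H gives at most 4×2 = 8 (stopped by the supply cap of 4).
Mixing does better — 1×C and 4×H: cost 21 ≤ 21, profit 1·4 + 4·2 = 12.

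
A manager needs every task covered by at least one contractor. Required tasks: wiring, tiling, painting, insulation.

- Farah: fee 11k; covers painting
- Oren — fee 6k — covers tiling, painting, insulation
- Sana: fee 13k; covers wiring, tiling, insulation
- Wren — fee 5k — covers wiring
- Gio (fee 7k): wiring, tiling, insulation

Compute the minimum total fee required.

Choose Oren and Wren: together they cover wiring, tiling, painting, insulation — every task.
Total fee: 6 + 5 = 11.
No cover costs less than 11.

11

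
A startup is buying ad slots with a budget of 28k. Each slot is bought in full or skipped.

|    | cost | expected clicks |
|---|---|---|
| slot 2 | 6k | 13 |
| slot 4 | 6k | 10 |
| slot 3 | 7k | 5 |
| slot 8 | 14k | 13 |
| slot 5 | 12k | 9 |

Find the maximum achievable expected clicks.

36

Allowing fractional choices, the relaxed optimum would be about 37.5, but ad slots are indivisible.
slot 2 + slot 3 + slot 8: cost 6 + 7 + 14 = 27 ≤ 28, expected clicks 13 + 5 + 13 = 31.
slot 2 + slot 4 + slot 8: cost 6 + 6 + 14 = 26 ≤ 28, expected clicks 13 + 10 + 13 = 36.
slot 2 + slot 4 + slot 5: cost 6 + 6 + 12 = 24 ≤ 28, expected clicks 13 + 10 + 9 = 32.
Best is slot 2, slot 4, and slot 8 with total expected clicks 36.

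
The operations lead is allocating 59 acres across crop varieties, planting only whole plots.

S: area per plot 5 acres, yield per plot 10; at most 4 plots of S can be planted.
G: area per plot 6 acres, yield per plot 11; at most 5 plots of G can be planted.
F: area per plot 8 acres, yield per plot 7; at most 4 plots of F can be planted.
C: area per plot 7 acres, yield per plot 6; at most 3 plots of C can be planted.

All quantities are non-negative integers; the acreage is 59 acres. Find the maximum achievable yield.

4×S, 5×G, and 1×C: area 57 ≤ 59, yield 4·10 + 5·11 + 1·6 = 101.
4×S, 5×G, and 1×F: area 58 ≤ 59, yield 4·10 + 5·11 + 1·7 = 102.
Best is 102.

102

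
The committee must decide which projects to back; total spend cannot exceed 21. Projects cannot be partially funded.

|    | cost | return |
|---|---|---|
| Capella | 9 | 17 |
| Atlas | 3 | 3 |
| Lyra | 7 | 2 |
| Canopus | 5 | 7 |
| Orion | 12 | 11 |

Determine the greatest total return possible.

This is an integer program with binary decision variables.
Take Capella and Orion: cost 9 + 12 = 21 ≤ 21, return 17 + 11 = 28.
No other feasible combination does better.

28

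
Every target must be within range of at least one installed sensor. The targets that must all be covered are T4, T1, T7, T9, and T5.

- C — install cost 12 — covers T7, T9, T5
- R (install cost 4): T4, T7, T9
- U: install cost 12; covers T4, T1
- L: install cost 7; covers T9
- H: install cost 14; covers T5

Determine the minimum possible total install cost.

24

The greedy cost-per-new-target heuristic would pick R, C, and U for 28, but a cheaper cover exists.
Choose C and U: together they cover T4, T1, T7, T9, T5 — every target.
Total install cost: 12 + 12 = 24.
No cover costs less than 24.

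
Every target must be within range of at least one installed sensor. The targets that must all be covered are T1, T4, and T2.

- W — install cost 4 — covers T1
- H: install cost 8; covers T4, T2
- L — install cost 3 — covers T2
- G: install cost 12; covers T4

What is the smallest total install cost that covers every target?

12

Choose W and H: together they cover T1, T4, T2 — every target.
Total install cost: 4 + 8 = 12.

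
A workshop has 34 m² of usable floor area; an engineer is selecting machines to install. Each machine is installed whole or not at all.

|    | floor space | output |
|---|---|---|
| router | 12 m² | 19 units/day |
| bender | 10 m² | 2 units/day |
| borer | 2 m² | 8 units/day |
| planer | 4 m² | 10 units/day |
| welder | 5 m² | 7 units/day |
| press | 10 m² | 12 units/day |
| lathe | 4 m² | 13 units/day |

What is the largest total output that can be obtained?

This is an integer program with binary decision variables.
Allowing fractional choices, the relaxed optimum would be about 65.4, but machines are indivisible.
router + borer + welder + press + lathe: floor space 12 + 2 + 5 + 10 + 4 = 33 ≤ 34, output 19 + 8 + 7 + 12 + 13 = 59.
router + borer + planer + press + lathe: floor space 12 + 2 + 4 + 10 + 4 = 32 ≤ 34, output 19 + 8 + 10 + 12 + 13 = 62.
Best is router, borer, planer, press, and lathe with total output 62.

62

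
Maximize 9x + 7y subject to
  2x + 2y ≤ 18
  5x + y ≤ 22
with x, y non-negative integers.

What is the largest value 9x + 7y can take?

69

(x,y)=(3,6) is feasible, giving 69.
(x,y)=(2,7) is feasible, giving 67.
(x,y)=(3,5) is feasible, giving 62.
The best lattice point is (3,6), giving 69.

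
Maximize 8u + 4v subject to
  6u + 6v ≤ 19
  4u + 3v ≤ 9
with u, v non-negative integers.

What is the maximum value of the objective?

16

(u,v)=(2,0): 6·2+6·0=12≤19, 4·2+3·0=8≤9, objective 16.
(u,v)=(1,1): 6·1+6·1=12≤19, 4·1+3·1=7≤9, objective 12.
(u,v)=(1,0): 6·1+6·0=6≤19, 4·1+3·0=4≤9, objective 8.
Maximum is 16 at (u,v)=(2,0).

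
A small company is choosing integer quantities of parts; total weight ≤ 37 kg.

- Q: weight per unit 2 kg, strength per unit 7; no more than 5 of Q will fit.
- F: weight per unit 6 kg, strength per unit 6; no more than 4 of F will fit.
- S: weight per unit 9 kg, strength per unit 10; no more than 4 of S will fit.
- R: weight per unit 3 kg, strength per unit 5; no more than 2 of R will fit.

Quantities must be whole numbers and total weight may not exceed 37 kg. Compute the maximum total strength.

67

This is a bounded integer knapsack.
Take 5×Q, 2×F, 1×S, and 2×R: weight 37 ≤ 37, strength 5·7 + 2·6 + 1·10 + 2·5 = 67.
Q has the best ratio (7/2) and is taken to its limit of 5; remaining capacity is filled optimally with the others.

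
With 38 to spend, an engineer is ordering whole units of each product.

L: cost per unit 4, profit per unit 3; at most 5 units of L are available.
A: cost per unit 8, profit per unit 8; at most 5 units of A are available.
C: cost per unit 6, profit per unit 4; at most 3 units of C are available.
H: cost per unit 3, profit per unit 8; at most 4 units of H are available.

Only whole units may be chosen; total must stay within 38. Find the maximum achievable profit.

This is a bounded integer knapsack.
H has the best ratio (8/3); taking only H gives at most 4×8 = 32 (stopped by the supply cap of 4).
Mixing does better — 3×A and 4×H: cost 36 ≤ 38, profit 3·8 + 4·8 = 56.

56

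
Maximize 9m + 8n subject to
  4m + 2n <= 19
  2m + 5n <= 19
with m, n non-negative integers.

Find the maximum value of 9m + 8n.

44

(m,n)=(4,1): 4·4+2·1=18≤19, 2·4+5·1=13≤19, objective 44.
(m,n)=(3,2): 4·3+2·2=16≤19, 2·3+5·2=16≤19, objective 43.
(m,n)=(2,3): 4·2+2·3=14≤19, 2·2+5·3=19≤19, objective 42.
(m,n)=(4,0): 4·4+2·0=16≤19, 2·4+5·0=8≤19, objective 36.
Maximum is 44 at (m,n)=(4,1).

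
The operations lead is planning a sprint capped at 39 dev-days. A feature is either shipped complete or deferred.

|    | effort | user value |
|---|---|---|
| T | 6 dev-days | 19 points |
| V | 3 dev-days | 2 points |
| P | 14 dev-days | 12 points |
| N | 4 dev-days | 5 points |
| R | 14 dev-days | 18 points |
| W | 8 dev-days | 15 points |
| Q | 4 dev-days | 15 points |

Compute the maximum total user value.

74

This is a 0-1 knapsack instance.
Allowing fractional choices, the relaxed optimum would be about 74.6, but features are indivisible.
T + V + N + R + W + Q: effort 6 + 3 + 4 + 14 + 8 + 4 = 39 ≤ 39, user value 19 + 2 + 5 + 18 + 15 + 15 = 74.
T + V + R + W + Q: effort 6 + 3 + 14 + 8 + 4 = 35 ≤ 39, user value 19 + 2 + 18 + 15 + 15 = 69.
T + N + R + W + Q: effort 6 + 4 + 14 + 8 + 4 = 36 ≤ 39, user value 19 + 5 + 18 + 15 + 15 = 72.
Best is T, V, N, R, W, and Q with total user value 74.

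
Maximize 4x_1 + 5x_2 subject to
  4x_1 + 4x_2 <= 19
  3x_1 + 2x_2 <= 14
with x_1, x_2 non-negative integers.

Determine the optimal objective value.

20

(x_1,x_2)=(0,4) is feasible, giving 20.
(x_1,x_2)=(1,3) is feasible, giving 19.
(x_1,x_2)=(0,3) is feasible, giving 15.
Maximum is 20 at (x_1,x_2)=(0,4).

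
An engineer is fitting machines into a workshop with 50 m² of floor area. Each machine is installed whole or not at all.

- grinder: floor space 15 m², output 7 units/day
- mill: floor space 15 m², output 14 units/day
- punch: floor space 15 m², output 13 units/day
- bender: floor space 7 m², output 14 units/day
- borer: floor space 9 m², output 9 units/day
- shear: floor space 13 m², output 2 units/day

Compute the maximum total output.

50

Allowing fractional choices, the relaxed optimum would be about 51.9, but machines are indivisible.
grinder + mill + bender + borer: floor space 15 + 15 + 7 + 9 = 46 ≤ 50, output 7 + 14 + 14 + 9 = 44.
mill + punch + bender + borer: floor space 15 + 15 + 7 + 9 = 46 ≤ 50, output 14 + 13 + 14 + 9 = 50.
Best is mill, punch, bender, and borer with total output 50.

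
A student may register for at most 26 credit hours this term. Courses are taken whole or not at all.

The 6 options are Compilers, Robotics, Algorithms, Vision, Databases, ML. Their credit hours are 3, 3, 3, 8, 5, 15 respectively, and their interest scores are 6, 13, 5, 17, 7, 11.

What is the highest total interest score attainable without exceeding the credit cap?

48

Treat it as a binary knapsack problem.
Robotics + Algorithms + Vision + Databases: credit hours 3 + 3 + 8 + 5 = 19 ≤ 26, interest score 13 + 5 + 17 + 7 = 42.
Compilers + Robotics + Algorithms + Vision + Databases: credit hours 3 + 3 + 3 + 8 + 5 = 22 ≤ 26, interest score 6 + 13 + 5 + 17 + 7 = 48.
Compilers + Robotics + Vision + Databases: credit hours 3 + 3 + 8 + 5 = 19 ≤ 26, interest score 6 + 13 + 17 + 7 = 43.
Best is Compilers, Robotics, Algorithms, Vision, and Databases with total interest score 48.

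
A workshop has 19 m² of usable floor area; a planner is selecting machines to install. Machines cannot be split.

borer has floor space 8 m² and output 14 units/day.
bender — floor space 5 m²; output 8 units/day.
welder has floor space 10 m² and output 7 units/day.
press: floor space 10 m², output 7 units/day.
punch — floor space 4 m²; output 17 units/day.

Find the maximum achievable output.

This is an integer program with binary decision variables.
bender + welder + punch: floor space 5 + 10 + 4 = 19 ≤ 19, output 8 + 7 + 17 = 32.
borer + bender + punch: floor space 8 + 5 + 4 = 17 ≤ 19, output 14 + 8 + 17 = 39.
Best is borer, bender, and punch with total output 39.

39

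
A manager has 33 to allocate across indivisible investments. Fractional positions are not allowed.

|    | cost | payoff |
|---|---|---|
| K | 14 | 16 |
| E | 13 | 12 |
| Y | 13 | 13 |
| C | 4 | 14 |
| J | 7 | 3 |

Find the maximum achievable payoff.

E + Y + C: cost 13 + 13 + 4 = 30 ≤ 33, payoff 12 + 13 + 14 = 39.
K + Y + C: cost 14 + 13 + 4 = 31 ≤ 33, payoff 16 + 13 + 14 = 43.
K + E + C: cost 14 + 13 + 4 = 31 ≤ 33, payoff 16 + 12 + 14 = 42.
Best is K, Y, and C with total payoff 43.

43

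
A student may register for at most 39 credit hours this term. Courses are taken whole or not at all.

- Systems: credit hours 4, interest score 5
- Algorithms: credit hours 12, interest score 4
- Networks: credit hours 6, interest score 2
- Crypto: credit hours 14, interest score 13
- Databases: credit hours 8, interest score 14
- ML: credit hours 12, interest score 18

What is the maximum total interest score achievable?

Allowing fractional choices, the relaxed optimum would be about 50.3, but courses are indivisible.
Systems + Crypto + Databases + ML: credit hours 4 + 14 + 8 + 12 = 38 ≤ 39, interest score 5 + 13 + 14 + 18 = 50.
Crypto + Databases + ML: credit hours 14 + 8 + 12 = 34 ≤ 39, interest score 13 + 14 + 18 = 45.
Best is Systems, Crypto, Databases, and ML with total interest score 50.

50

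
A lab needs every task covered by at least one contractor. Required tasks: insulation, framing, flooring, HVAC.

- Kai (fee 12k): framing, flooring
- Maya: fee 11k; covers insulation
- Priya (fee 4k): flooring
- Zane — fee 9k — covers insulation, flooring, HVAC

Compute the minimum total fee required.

Choose Kai and Zane: together they cover insulation, framing, flooring, HVAC — every task.
Total fee: 12 + 9 = 21.
No cover costs less than 21.

21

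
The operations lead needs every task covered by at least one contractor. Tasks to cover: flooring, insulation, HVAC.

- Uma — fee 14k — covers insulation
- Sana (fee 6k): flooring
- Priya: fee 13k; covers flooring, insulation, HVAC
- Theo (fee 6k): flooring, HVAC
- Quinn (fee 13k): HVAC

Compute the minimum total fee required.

The greedy cost-per-new-task heuristic would pick Theo and Priya for 19, but a cheaper cover exists.
Priya alone covers flooring, insulation, HVAC — every task.
Total fee: 13.
No cover costs less than 13.

13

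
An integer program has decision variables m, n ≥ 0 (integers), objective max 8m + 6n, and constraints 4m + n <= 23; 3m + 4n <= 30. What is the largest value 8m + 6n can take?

Relaxing integrality, the LP optimum is 61.69 at (m,n) = (4.77, 3.92), which is not an integer point.
(m,n)=(5,3): 4·5+1·3=23≤23, 3·5+4·3=27≤30, objective 58.
(m,n)=(4,4): 4·4+1·4=20≤23, 3·4+4·4=28≤30, objective 56.
(m,n)=(5,2): 4·5+1·2=22≤23, 3·5+4·2=23≤30, objective 52.
No feasible integer point exceeds 58.

58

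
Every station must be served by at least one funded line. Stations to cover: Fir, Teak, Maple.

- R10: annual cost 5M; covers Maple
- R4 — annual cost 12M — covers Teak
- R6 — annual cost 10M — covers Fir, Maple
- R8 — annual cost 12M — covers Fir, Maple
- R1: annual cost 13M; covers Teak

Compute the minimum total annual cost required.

The greedy cost-per-new-station heuristic would pick R10, R6, and R4 for 27, but a cheaper cover exists.
Choose R4 and R6: together they cover Fir, Teak, Maple — every station.
Total annual cost: 12 + 10 = 22.
No cover costs less than 22.

22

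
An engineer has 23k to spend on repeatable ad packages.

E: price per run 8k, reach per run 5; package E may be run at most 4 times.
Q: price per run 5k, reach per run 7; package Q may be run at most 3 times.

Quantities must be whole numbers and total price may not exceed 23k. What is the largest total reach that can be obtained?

26

Q has the best ratio (7/5); taking only Q gives at most 3×7 = 21 (stopped by the supply cap of 3).
Mixing does better — 1×E and 3×Q: price 23 ≤ 23, reach 1·5 + 3·7 = 26.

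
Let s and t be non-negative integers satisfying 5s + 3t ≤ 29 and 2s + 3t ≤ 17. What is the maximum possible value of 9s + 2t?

(s,t)=(5,1): 5·5+3·1=28≤29, 2·5+3·1=13≤17, objective 47.
(s,t)=(5,0): 5·5+3·0=25≤29, 2·5+3·0=10≤17, objective 45.
The best lattice point is (5,1), giving 47.

47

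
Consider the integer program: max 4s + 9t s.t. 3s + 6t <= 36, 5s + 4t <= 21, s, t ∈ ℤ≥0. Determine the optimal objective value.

The continuous relaxation peaks at (0, 5.25) with value 47.25; rounding to a feasible lattice point costs some objective.
(s,t)=(0,5): 3·0+6·5=30≤36, 5·0+4·5=20≤21, objective 45.
(s,t)=(1,4): 3·1+6·4=27≤36, 5·1+4·4=21≤21, objective 40.
(s,t)=(0,4): 3·0+6·4=24≤36, 5·0+4·4=16≤21, objective 36.
No feasible integer point exceeds 45.

45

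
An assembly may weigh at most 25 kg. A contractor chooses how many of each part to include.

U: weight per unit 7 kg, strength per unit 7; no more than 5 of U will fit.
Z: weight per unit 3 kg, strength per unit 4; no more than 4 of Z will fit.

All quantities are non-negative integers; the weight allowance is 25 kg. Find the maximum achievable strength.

This is a bounded integer knapsack.
2×U and 3×Z: weight 23 ≤ 25, strength 2·7 + 3·4 = 26.
3×U and 1×Z: weight 24 ≤ 25, strength 3·7 + 1·4 = 25.
Best is 26.

26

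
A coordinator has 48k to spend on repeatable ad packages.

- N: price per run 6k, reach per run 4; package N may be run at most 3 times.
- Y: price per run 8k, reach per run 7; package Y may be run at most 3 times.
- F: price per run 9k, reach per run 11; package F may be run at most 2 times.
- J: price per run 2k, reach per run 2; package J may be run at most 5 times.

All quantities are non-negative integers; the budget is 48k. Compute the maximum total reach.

Take 3×Y, 2×F, and 3×J: price 48 ≤ 48, reach 3·7 + 2·11 + 3·2 = 49.
F has the best ratio (11/9) and is taken to its limit of 2; remaining capacity is filled optimally with the others.

49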